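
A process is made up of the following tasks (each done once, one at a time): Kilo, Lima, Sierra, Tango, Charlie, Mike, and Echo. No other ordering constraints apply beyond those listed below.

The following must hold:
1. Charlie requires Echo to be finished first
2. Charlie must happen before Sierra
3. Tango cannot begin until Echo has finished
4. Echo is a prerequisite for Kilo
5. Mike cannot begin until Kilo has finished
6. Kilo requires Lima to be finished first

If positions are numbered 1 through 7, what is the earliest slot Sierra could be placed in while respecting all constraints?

Working backwards through the constraints from Sierra, its full set of required predecessors is Charlie, Echo — 2 of them.
So at minimum 2 tasks come before Sierra, putting Sierra no earlier than position 3. That position is achievable by scheduling exactly those predecessors first.

3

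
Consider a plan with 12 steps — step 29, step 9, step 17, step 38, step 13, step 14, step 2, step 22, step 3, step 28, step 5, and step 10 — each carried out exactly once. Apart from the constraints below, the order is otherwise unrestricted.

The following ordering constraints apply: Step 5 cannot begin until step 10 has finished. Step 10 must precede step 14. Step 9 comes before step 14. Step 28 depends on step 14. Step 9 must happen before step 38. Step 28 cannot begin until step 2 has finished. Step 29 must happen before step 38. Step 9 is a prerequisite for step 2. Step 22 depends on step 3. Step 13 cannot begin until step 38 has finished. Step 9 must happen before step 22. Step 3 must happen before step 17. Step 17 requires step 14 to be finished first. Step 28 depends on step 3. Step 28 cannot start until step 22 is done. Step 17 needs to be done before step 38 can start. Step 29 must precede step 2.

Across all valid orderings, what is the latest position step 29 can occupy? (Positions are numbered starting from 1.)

Every step that must follow step 29 has to come after it. Tracing all chains starting from step 29, those steps are: step 38, step 13, step 2, step 28 — 4 in total.
With 4 mandatory successors out of 12 steps total, the latest slot for step 29 is 12−4 = 8, and it's reachable by doing all non-successors before step 29.

8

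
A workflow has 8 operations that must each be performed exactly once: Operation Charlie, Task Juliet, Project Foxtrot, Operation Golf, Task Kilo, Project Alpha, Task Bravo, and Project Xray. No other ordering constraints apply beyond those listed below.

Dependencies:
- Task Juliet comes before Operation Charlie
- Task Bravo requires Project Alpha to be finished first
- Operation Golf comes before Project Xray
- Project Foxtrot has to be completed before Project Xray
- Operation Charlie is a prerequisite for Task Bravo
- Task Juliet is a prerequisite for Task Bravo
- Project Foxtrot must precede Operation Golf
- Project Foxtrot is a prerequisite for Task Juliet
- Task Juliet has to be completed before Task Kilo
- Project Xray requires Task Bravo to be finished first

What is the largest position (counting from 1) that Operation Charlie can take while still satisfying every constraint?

6

Following every chain forward from Operation Charlie, the operations that must come later are Task Bravo, Project Xray — 2 of them.
So at least 2 operations follow Operation Charlie, putting Operation Charlie no later than position 6. That position is achievable by scheduling everything else first.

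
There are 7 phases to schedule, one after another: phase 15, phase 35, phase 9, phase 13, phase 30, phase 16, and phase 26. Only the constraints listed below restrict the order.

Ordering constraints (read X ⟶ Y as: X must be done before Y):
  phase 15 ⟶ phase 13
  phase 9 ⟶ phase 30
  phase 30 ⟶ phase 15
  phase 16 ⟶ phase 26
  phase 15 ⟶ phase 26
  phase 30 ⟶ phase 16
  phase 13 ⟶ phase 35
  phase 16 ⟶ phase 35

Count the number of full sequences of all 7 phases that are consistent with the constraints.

8

Phase 9 is the only phase with nothing required before it, so every ordering starts there.
Systematically extending each partial ordering one phase at a time and counting, there are 8 complete orderings.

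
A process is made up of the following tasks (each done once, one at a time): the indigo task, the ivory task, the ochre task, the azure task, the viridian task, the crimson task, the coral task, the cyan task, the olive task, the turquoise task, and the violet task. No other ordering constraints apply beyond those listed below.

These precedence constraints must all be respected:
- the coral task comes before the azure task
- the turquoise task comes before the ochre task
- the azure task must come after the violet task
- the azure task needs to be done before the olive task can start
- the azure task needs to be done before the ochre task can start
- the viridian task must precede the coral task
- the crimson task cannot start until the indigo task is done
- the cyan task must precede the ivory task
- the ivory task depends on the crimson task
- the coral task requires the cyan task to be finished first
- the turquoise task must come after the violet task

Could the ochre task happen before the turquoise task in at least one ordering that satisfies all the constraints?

The constraints give a chain the turquoise task → the ochre task, which forces the turquoise task before the ochre task.
So no valid ordering can have the ochre task before the turquoise task.

No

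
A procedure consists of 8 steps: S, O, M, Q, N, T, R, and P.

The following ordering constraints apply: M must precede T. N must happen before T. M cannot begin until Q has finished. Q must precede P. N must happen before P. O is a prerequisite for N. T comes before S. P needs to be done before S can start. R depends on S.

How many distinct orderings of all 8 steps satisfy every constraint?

The steps with no prerequisites are O, Q; any of them can be placed first.
Enumerating by repeatedly choosing an available step (one whose prerequisites are all placed) gives 15 distinct complete orderings.

15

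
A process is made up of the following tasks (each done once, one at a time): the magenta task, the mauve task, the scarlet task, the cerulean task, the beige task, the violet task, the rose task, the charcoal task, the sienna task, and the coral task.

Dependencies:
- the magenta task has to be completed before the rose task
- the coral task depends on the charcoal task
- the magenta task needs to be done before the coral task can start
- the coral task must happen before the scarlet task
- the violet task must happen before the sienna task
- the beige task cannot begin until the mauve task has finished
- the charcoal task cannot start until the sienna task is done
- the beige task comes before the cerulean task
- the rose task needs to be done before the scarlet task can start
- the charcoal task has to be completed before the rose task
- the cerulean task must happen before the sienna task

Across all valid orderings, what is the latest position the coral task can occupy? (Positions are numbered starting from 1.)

9

The only task forced after the coral task (directly or by a chain) is the scarlet task.
So at least 1 task follows the coral task, putting the coral task no later than position 9. That position is achievable by scheduling everything else first.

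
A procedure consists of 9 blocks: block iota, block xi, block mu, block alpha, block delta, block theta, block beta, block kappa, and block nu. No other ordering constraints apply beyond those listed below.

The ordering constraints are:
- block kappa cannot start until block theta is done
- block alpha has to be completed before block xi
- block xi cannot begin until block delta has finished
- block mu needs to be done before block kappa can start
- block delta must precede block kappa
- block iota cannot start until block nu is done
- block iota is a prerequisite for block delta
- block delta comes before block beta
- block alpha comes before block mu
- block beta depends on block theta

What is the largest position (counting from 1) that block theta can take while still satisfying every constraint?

The blocks that are forced after block theta, directly or by a chain of constraints, are block beta, block kappa. That's 2 blocks.
With 2 mandatory successors out of 9 blocks total, the latest slot for block theta is 9−2 = 7, and it's reachable by doing all non-successors before block theta.

7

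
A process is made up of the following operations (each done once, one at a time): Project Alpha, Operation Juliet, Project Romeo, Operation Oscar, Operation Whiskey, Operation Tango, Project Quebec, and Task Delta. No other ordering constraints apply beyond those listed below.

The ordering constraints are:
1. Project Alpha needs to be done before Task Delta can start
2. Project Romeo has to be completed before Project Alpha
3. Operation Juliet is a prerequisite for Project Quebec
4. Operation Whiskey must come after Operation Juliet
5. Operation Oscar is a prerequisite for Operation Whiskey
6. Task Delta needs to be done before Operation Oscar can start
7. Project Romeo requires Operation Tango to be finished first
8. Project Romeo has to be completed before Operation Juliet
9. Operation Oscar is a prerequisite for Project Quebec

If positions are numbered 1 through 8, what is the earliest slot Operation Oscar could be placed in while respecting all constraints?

Every operation that must precede Operation Oscar has to come before it. Tracing all chains that end at Operation Oscar, those operations are: Project Alpha, Project Romeo, Operation Tango, Task Delta — 4 in total.
So at minimum 4 operations come before Operation Oscar, putting Operation Oscar no earlier than position 5. That position is achievable by scheduling exactly those predecessors first.

5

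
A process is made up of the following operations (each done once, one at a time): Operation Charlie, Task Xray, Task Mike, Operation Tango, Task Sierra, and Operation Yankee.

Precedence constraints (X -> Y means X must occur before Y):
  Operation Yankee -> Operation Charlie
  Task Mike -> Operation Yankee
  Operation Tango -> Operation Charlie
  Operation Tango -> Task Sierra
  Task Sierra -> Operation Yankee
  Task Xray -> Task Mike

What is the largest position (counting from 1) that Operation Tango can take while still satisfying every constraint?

Every operation that must follow Operation Tango has to come after it. Tracing all chains starting from Operation Tango, those operations are: Operation Charlie, Task Sierra, Operation Yankee — 3 in total.
With 3 mandatory successors out of 6 operations total, the latest slot for Operation Tango is 6−3 = 3, and it's reachable by doing all non-successors before Operation Tango.

3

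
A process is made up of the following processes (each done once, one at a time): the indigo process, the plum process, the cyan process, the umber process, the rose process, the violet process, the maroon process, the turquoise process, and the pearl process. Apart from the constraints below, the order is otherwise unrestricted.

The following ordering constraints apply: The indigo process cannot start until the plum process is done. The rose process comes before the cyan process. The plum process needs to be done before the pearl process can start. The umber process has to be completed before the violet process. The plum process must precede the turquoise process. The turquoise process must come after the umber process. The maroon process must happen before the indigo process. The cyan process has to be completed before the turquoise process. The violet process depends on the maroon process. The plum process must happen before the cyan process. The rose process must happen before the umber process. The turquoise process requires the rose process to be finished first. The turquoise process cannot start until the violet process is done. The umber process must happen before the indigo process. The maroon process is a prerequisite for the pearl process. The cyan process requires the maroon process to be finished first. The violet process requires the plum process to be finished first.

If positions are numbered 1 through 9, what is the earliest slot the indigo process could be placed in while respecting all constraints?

5

Every process that must precede the indigo process has to come before it. Tracing all chains that end at the indigo process, those processes are: the plum process, the umber process, the rose process, the maroon process — 4 in total.
So at minimum 4 processes come before the indigo process, putting the indigo process no earlier than position 5. That position is achievable by scheduling exactly those predecessors first.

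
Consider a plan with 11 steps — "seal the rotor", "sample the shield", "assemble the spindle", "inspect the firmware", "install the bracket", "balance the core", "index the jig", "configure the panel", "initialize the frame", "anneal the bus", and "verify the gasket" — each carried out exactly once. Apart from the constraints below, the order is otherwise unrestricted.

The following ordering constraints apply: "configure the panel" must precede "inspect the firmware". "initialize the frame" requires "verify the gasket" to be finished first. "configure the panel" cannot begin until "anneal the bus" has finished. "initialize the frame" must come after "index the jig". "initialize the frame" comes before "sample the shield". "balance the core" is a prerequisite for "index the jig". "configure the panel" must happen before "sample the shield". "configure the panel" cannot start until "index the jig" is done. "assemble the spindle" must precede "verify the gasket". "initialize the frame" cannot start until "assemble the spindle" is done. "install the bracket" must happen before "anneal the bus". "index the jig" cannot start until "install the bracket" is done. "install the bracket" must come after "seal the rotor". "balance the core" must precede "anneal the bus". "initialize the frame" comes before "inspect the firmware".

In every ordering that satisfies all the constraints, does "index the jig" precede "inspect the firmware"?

Yes

Chaining the stated constraints: "index the jig" → "initialize the frame" → "inspect the firmware".
That forces "index the jig" before "inspect the firmware" in every valid schedule.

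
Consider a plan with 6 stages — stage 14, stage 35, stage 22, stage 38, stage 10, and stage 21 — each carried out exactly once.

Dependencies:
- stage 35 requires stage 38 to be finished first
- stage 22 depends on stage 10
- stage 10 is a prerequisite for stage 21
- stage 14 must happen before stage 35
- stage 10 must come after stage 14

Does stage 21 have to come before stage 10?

No

In fact the dependencies run the other way: stage 10 → stage 21.
So stage 21 does not have to come before stage 10 — it cannot.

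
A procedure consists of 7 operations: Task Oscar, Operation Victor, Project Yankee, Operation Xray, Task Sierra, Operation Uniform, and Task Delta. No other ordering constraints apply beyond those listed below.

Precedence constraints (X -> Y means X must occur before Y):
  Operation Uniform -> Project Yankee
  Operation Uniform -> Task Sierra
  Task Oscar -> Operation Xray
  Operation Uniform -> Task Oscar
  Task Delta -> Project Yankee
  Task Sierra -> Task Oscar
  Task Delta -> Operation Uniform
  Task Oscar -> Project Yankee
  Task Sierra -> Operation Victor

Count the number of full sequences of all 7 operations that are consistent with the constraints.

Only Task Delta has no prerequisites, so it must go first.
Systematically extending each partial ordering one operation at a time and counting, there are 8 complete orderings.

8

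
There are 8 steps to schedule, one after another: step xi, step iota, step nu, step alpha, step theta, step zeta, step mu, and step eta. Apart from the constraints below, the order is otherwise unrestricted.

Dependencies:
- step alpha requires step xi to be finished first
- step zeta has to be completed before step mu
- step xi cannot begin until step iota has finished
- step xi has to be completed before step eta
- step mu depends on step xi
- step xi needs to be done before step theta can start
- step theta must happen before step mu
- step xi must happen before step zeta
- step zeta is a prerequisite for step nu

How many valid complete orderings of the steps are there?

Only step iota has no prerequisites, so it must go first.
Enumerating by repeatedly choosing an available step (one whose prerequisites are all placed) gives 150 distinct complete orderings.

150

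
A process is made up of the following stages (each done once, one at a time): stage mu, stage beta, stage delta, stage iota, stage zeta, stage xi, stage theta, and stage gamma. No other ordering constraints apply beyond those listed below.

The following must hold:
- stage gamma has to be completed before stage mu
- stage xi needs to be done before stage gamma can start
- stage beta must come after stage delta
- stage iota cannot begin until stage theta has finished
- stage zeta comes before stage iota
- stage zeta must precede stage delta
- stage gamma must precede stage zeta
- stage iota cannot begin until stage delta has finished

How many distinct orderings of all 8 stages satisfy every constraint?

The stages with no prerequisites are stage xi, stage theta; any of them can be placed first.
Systematically extending each partial ordering one stage at a time and counting, there are 62 complete orderings.

62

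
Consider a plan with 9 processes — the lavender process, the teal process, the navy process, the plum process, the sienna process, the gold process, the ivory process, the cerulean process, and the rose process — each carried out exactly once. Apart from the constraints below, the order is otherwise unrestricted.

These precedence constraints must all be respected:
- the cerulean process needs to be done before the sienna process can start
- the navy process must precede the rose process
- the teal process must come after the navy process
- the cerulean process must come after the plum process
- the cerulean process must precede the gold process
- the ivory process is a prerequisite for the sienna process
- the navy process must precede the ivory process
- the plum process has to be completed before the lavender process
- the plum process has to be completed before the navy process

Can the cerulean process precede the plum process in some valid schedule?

Following the plum process → the cerulean process, the plum process must precede the cerulean process in every valid ordering.
Hence the cerulean process can never be scheduled before the plum process.

No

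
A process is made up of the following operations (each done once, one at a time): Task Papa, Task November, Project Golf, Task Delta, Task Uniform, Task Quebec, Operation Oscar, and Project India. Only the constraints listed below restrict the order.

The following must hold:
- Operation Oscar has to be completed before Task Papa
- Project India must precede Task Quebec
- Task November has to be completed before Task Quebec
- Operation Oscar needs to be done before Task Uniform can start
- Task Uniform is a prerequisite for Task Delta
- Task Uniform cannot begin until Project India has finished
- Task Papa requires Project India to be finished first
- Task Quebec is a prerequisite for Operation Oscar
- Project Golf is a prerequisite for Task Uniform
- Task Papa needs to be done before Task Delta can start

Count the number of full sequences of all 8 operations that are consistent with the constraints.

3 operations have no prerequisites (Task November, Project Golf, Project India), so any of them could come first.
Counting all ways to extend the partial order to a total order gives 22.

22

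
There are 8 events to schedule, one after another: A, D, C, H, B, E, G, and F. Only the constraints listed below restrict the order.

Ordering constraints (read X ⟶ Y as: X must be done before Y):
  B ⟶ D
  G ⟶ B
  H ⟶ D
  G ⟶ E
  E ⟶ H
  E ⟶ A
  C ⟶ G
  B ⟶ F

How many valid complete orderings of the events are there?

40

C is the only event with nothing required before it, so every ordering starts there.
Systematically extending each partial ordering one event at a time and counting, there are 40 complete orderings.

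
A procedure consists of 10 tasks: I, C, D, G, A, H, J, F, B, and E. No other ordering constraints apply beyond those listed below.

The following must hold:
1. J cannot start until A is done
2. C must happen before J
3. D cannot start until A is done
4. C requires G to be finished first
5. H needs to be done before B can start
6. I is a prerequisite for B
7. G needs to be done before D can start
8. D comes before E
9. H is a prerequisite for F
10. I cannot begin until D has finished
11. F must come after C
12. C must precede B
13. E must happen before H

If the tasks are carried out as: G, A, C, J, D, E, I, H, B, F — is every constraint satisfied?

Checking each listed constraint against this order: for instance, C is in position 3 and F in position 10, so that constraint holds — and the remaining constraints check out the same way.

Yes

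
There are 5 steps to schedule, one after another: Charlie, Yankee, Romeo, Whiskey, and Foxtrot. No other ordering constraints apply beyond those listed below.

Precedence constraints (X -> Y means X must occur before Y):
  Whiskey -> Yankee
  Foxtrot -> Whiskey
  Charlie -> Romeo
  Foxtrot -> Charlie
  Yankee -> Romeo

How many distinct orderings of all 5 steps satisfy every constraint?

3

Foxtrot is the only step with nothing required before it, so every ordering starts there.
Counting all ways to extend the partial order to a total order gives 3.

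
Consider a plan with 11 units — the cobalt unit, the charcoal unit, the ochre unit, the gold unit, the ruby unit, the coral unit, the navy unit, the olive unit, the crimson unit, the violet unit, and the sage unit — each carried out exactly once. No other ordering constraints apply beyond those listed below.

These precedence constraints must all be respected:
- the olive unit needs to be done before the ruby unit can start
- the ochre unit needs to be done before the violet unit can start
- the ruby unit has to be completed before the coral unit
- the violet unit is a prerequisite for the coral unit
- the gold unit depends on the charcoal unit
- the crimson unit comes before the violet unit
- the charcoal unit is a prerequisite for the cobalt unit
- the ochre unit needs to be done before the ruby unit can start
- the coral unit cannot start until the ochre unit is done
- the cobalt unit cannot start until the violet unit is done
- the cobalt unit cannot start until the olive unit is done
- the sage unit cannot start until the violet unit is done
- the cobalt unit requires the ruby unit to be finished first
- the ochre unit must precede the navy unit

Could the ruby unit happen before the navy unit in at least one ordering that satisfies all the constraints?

No chain of constraints runs from the navy unit to the ruby unit, so the navy unit is not required to come first.
That means at least one valid schedule has the ruby unit before the navy unit.

Yes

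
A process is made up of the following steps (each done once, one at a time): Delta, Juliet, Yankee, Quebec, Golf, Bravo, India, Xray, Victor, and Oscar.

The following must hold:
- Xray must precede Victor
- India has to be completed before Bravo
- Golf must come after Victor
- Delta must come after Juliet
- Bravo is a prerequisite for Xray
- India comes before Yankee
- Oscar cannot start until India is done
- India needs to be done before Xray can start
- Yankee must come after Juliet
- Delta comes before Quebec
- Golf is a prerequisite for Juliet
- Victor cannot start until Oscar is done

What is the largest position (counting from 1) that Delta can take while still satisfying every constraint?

9

Following the constraints forward from Delta, its only required successor is Quebec.
With 1 mandatory successor out of 10 steps total, the latest slot for Delta is 10−1 = 9, and it's reachable by doing all non-successors before Delta.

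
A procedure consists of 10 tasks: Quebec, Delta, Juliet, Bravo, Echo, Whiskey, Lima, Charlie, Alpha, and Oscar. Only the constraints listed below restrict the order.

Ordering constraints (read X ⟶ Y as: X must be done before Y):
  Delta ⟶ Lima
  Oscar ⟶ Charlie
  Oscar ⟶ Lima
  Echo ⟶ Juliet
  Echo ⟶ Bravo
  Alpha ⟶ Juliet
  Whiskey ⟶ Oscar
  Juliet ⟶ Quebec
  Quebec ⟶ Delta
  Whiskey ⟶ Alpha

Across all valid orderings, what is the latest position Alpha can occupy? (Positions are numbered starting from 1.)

The tasks that are forced after Alpha, directly or by a chain of constraints, are Quebec, Delta, Juliet, Lima. That's 4 tasks.
So at least 4 tasks follow Alpha, putting Alpha no later than position 6. That position is achievable by scheduling everything else first.

6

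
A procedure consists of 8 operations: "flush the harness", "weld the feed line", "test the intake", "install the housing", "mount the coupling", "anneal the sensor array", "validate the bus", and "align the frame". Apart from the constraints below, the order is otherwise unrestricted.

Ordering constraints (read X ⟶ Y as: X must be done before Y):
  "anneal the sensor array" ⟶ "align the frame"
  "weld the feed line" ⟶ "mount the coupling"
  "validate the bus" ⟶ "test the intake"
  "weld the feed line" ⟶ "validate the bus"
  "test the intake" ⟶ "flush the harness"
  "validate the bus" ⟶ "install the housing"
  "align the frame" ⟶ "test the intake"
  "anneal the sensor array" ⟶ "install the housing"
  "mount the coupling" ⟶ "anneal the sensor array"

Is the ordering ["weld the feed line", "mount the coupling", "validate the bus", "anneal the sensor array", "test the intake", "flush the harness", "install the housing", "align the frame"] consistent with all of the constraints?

Here "align the frame" comes after "test the intake".
That contradicts the constraint that "align the frame" must precede "test the intake".

No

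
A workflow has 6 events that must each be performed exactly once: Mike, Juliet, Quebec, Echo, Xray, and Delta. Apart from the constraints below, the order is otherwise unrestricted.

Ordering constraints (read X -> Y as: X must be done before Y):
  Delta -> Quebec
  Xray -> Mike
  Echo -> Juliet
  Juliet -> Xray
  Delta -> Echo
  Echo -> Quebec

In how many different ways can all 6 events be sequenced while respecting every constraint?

4

Only Delta has no prerequisites, so it must go first.
Counting all ways to extend the partial order to a total order gives 4.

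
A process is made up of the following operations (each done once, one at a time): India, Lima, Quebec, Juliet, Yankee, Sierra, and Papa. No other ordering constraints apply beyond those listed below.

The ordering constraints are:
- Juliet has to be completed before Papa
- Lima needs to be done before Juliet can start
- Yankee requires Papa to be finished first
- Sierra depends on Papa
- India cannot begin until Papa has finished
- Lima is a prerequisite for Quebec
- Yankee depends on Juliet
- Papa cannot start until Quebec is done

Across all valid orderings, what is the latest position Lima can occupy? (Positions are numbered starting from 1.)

The operations that are forced after Lima, directly or by a chain of constraints, are India, Quebec, Juliet, Yankee, Sierra, Papa. That's 6 operations.
With 6 mandatory successors out of 7 operations total, the latest slot for Lima is 7−6 = 1, and it's reachable by doing all non-successors before Lima.

1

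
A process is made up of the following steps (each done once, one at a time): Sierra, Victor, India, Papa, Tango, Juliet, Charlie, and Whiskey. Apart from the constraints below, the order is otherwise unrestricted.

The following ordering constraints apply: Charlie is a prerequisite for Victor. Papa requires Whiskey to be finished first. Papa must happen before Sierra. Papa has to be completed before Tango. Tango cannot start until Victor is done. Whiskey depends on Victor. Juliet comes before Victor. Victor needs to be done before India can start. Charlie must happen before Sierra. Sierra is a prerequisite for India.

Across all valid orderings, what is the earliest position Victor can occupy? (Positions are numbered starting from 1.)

The steps that are forced before Victor, directly or transitively, are Juliet, Charlie. That's 2 steps.
So at minimum 2 steps come before Victor, putting Victor no earlier than position 3. That position is achievable by scheduling exactly those predecessors first.

3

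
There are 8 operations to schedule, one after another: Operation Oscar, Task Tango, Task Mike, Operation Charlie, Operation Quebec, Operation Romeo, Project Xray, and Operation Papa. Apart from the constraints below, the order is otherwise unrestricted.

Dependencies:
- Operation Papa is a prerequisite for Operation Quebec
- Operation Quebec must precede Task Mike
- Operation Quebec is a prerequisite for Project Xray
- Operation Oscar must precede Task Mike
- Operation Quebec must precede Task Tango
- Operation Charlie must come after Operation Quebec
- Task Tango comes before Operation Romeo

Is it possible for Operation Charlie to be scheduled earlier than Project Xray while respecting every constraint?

No chain of constraints runs from Project Xray to Operation Charlie, so Project Xray is not required to come first.
That means at least one valid schedule has Operation Charlie before Project Xray.

Yes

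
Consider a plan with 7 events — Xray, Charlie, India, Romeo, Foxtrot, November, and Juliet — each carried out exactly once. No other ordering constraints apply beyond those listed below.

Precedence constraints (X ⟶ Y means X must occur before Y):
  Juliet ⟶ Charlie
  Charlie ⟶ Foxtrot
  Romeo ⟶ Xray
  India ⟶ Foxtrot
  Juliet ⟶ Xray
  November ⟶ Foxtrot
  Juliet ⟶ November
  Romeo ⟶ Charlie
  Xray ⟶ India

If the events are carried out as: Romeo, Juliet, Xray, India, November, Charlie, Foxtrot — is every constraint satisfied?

Yes

Checking each listed constraint against this order: for instance, Romeo is in position 1 and Charlie in position 6, so that constraint holds — and the remaining constraints check out the same way.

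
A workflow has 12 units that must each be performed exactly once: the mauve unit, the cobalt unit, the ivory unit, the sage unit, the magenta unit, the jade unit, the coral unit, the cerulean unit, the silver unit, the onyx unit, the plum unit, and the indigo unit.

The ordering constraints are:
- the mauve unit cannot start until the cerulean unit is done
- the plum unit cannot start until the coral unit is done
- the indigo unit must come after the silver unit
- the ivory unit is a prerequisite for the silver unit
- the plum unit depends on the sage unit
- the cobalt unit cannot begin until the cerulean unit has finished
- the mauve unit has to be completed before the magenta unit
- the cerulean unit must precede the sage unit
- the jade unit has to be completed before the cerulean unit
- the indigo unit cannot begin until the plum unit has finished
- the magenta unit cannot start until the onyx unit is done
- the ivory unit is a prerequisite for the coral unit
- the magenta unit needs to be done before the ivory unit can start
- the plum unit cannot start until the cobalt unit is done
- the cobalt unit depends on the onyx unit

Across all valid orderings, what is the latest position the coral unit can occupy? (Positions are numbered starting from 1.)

10

Following every chain forward from the coral unit, the units that must come later are the plum unit, the indigo unit — 2 of them.
So at least 2 units follow the coral unit, putting the coral unit no later than position 10. That position is achievable by scheduling everything else first.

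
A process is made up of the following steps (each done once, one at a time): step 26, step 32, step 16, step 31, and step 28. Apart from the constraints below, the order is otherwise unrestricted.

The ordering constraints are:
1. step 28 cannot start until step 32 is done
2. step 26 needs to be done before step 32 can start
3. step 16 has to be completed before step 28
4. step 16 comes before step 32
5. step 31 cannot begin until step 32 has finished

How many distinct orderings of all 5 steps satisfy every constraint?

The steps with no prerequisites are step 26, step 16; any of them can be placed first.
Enumerating by repeatedly choosing an available step (one whose prerequisites are all placed) gives 4 distinct complete orderings.

4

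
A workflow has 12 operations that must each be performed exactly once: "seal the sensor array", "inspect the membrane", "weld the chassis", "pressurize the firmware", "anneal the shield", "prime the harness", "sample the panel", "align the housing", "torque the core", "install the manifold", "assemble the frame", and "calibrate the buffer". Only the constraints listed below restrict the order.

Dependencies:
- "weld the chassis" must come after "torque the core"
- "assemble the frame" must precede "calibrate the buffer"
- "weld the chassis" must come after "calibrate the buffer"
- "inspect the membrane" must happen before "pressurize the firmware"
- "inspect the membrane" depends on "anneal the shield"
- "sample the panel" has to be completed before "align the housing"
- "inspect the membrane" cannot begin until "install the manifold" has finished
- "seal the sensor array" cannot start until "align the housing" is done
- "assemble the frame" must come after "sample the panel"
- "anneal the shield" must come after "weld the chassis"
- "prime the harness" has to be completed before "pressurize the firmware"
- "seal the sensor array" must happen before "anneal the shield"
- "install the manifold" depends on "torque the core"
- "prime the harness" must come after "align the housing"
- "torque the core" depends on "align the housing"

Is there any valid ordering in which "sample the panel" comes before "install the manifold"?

Yes

Every valid ordering already has "sample the panel" before "install the manifold" (the constraints require it), so in particular at least one does.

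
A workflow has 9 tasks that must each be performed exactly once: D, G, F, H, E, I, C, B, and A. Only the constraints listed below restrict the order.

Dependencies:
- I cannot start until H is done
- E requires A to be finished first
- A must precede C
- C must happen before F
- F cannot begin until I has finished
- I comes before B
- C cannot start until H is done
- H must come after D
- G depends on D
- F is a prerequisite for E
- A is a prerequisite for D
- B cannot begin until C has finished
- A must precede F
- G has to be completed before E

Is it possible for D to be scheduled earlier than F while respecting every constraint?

Yes

The constraints force D before F, so yes — every valid ordering has D earlier.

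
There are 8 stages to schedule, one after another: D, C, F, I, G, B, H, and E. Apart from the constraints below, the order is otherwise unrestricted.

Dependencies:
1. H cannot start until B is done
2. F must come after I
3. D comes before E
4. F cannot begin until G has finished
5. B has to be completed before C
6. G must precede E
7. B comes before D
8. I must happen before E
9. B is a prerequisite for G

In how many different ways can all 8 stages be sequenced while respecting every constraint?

2 stages have no prerequisites (I, B), so any of them could come first.
Systematically extending each partial ordering one stage at a time and counting, there are 738 complete orderings.

738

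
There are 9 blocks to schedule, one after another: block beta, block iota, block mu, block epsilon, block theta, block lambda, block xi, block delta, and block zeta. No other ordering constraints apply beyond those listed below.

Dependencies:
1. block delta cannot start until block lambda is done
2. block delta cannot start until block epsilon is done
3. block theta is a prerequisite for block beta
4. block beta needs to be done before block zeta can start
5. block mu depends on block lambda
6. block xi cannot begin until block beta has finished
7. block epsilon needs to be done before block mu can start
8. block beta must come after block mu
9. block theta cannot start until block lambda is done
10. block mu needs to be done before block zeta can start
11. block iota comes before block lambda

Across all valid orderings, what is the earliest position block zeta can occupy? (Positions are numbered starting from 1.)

The blocks that are forced before block zeta, directly or transitively, are block beta, block iota, block mu, block epsilon, block theta, block lambda. That's 6 blocks.
With 6 mandatory predecessors, the earliest block zeta can sit is position 6+1 = 7, and placing just those 6 first achieves it.

7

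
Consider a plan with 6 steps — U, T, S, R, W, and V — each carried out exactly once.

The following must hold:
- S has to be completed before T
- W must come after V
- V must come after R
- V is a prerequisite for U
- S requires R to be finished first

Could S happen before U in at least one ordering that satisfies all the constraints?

No chain of constraints runs from U to S, so U is not required to come first.
So a valid ordering placing S earlier than U exists.

Yes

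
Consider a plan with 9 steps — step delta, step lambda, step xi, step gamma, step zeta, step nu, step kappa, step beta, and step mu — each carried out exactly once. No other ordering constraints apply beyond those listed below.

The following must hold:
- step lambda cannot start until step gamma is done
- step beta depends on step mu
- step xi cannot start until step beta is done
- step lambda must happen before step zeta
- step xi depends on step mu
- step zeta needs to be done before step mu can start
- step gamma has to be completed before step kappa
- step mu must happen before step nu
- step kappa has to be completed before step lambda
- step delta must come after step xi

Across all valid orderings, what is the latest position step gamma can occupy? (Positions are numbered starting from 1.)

1

Every step that must follow step gamma has to come after it. Tracing all chains starting from step gamma, those steps are: step delta, step lambda, step xi, step zeta, step nu, step kappa, step beta, step mu — 8 in total.
With 8 mandatory successors out of 9 steps total, the latest slot for step gamma is 9−8 = 1, and it's reachable by doing all non-successors before step gamma.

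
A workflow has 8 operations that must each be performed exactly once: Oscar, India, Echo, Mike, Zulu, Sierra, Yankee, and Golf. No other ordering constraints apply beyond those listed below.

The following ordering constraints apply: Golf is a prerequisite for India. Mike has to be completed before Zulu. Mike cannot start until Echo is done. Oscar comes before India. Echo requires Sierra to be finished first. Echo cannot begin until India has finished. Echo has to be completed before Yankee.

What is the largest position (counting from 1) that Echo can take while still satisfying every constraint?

The operations that are forced after Echo, directly or by a chain of constraints, are Mike, Zulu, Yankee. That's 3 operations.
With 3 mandatory successors out of 8 operations total, the latest slot for Echo is 8−3 = 5, and it's reachable by doing all non-successors before Echo.

5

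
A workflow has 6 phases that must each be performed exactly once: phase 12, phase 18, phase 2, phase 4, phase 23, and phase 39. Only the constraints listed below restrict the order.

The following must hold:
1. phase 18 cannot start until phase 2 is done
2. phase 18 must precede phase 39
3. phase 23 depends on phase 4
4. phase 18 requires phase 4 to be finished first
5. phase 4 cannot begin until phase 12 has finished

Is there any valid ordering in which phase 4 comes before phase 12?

There is a dependency chain phase 12 → phase 4, so phase 4 always comes after phase 12.
Hence phase 4 can never be scheduled before phase 12.

No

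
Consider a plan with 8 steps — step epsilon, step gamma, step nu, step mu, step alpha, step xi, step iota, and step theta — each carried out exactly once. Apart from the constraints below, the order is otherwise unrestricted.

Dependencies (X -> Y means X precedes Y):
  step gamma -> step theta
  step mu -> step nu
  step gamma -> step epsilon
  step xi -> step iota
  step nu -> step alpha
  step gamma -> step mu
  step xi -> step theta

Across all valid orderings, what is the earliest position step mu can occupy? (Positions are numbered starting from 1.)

The only step forced before step mu (directly or transitively) is step gamma.
With 1 mandatory predecessor, the earliest step mu can sit is position 1+1 = 2, and placing just that one first achieves it.

2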